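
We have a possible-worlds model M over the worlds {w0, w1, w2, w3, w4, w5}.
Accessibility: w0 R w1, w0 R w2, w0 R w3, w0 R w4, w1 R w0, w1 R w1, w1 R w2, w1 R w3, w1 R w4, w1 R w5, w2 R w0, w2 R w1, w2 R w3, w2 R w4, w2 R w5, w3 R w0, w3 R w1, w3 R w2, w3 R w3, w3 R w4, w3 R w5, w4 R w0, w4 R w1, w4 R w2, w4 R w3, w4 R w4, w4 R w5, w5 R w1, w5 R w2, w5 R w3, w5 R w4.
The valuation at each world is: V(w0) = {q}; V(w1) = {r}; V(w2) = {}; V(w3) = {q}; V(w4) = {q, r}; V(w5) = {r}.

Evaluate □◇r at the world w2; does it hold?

At w2: □◇r requires ◇r at every successor {w0, w1, w3, w4, w5}.
  At w0: ◇r is true.
  At w1: ◇r is true.
  At w3: ◇r is true.
  At w4: ◇r is true.
  At w5: ◇r is true.
So □◇r is true at w2.

Yes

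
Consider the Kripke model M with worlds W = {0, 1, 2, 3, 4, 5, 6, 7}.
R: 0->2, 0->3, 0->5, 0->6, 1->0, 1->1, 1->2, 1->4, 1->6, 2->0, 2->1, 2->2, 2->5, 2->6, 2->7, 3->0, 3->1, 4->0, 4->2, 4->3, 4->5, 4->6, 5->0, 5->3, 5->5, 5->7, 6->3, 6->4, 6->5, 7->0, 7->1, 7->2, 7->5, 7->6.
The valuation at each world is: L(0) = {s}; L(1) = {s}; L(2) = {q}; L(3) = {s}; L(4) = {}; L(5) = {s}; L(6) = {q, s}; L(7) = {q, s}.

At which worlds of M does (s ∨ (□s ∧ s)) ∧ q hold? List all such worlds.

6, 7

Let φ = (s ∨ (□s ∧ s)) ∧ q. Evaluate φ at each world:
  0 (successors {2, 3, 5, 6}): φ is false.
  1 (successors {0, 1, 2, 4, 6}): φ is false.
  2 (successors {0, 1, 2, 5, 6, 7}): φ is false.
  3 (successors {0, 1}): φ is false.
  4 (successors {0, 2, 3, 5, 6}): φ is false.
  5 (successors {0, 3, 5, 7}): φ is false.
  6 (successors {3, 4, 5}): φ is true.
  7 (successors {0, 1, 2, 5, 6}): φ is true.
For instance, at 0:
  At 0: s ∨ (□s ∧ s) is true, q is false, so (s ∨ (□s ∧ s)) ∧ q is false.
    At 0: s is true, □s ∧ s is false, so s ∨ (□s ∧ s) is true.
      At 0: □s is false, s is true, so □s ∧ s is false.
Satisfying worlds: {6, 7}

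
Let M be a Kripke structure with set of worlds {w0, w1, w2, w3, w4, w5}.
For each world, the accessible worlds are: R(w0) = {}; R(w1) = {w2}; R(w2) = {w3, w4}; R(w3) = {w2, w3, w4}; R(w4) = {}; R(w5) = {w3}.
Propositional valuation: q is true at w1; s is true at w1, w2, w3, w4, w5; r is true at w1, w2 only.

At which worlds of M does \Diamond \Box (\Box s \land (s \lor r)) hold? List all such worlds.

Let φ = \Diamond \Box (\Box s \land (s \lor r)). Evaluate φ at each world:
  w0 (successors ∅): φ is false.
  w1 (successors {w2}): φ is true.
  w2 (successors {w3, w4}): φ is true.
  w3 (successors {w2, w3, w4}): φ is true.
  w4 (successors ∅): φ is false.
  w5 (successors {w3}): φ is true.
For instance, at w1:
  At w1: \Diamond \Box (\Box s \land (s \lor r)) requires \Box (\Box s \land (s \lor r)) at some successor in {w2}.
    \Box (\Box s \land (s \lor r)) holds at w2, so \Diamond \Box (\Box s \land (s \lor r)) is true at w1.
      At w2: \Box (\Box s \land (s \lor r)) requires \Box s \land (s \lor r) at every successor {w3, w4}.
        At w3: \Box s \land (s \lor r) is true.
        At w4: \Box s \land (s \lor r) is true.
      So \Box (\Box s \land (s \lor r)) is true at w2.
Satisfying worlds: {w1, w2, w3, w5}

w1, w2, w3, w5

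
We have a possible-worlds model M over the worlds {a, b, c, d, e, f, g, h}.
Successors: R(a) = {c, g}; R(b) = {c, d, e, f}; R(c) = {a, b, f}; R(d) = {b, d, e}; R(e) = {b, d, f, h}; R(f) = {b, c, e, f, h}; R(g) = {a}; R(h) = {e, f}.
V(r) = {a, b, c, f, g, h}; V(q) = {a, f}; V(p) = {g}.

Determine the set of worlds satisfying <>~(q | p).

a, b, c, d, e, f, h

Let φ = <>~(q | p). Evaluate φ at each world:
  a (successors {c, g}): φ is true.
  b (successors {c, d, e, f}): φ is true.
  c (successors {a, b, f}): φ is true.
  d (successors {b, d, e}): φ is true.
  e (successors {b, d, f, h}): φ is true.
  f (successors {b, c, e, f, h}): φ is true.
  g (successors {a}): φ is false.
  h (successors {e, f}): φ is true.
For instance, at h:
  At h: <>~(q | p) requires ~(q | p) at some successor in {e, f}.
    ~(q | p) holds at e, so <>~(q | p) is true at h.
Satisfying worlds: {a, b, c, d, e, f, h}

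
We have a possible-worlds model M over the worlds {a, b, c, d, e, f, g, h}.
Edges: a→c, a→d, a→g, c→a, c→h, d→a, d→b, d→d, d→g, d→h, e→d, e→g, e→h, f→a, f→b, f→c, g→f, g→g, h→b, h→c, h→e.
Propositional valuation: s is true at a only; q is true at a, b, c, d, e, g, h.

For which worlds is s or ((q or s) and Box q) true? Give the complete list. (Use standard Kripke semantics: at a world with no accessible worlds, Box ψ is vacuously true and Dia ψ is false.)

a, b, c, d, e, h

Let φ = s or ((q or s) and Box q). Evaluate φ at each world:
  a (successors {c, d, g}): φ is true.
  b (successors ∅): φ is true.
  c (successors {a, h}): φ is true.
  d (successors {a, b, d, g, h}): φ is true.
  e (successors {d, g, h}): φ is true.
  f (successors {a, b, c}): φ is false.
  g (successors {f, g}): φ is false.
  h (successors {b, c, e}): φ is true.
For instance, at g:
  At g: s is false, (q or s) and Box q is false, so s or ((q or s) and Box q) is false.
    At g: q or s is true, Box q is false, so (q or s) and Box q is false.
      At g: Box q requires q at every successor {f, g}.
        q fails at f, so Box q is false at g.
Satisfying worlds: {a, b, c, d, e, h}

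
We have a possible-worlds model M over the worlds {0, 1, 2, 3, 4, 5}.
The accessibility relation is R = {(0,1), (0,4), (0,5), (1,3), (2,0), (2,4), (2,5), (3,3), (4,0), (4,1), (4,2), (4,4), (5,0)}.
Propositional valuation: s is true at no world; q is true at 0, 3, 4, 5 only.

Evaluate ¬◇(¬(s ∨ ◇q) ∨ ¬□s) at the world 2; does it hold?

At 2: ◇(¬(s ∨ ◇q) ∨ ¬□s) is true, so ¬◇(¬(s ∨ ◇q) ∨ ¬□s) is false.
  At 2: ◇(¬(s ∨ ◇q) ∨ ¬□s) requires ¬(s ∨ ◇q) ∨ ¬□s at some successor in {0, 4, 5}.
    ¬(s ∨ ◇q) ∨ ¬□s holds at 0, so ◇(¬(s ∨ ◇q) ∨ ¬□s) is true at 2.
      At 0: ¬(s ∨ ◇q) is false, ¬□s is true, so ¬(s ∨ ◇q) ∨ ¬□s is true.

No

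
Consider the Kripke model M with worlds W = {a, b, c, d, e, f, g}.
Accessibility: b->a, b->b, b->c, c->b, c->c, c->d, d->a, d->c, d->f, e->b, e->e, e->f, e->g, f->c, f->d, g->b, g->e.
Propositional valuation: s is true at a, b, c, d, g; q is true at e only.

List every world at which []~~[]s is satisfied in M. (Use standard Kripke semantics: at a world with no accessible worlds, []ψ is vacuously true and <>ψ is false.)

a, b, d

Let φ = []~~[]s. Evaluate φ at each world:
  a (successors ∅): φ is true.
  b (successors {a, b, c}): φ is true.
  c (successors {b, c, d}): φ is false.
  d (successors {a, c, f}): φ is true.
  e (successors {b, e, f, g}): φ is false.
  f (successors {c, d}): φ is false.
  g (successors {b, e}): φ is false.
For instance, at f:
  At f: []~~[]s requires ~~[]s at every successor {c, d}.
    ~~[]s fails at d, so []~~[]s is false at f.
      At d: ~[]s is true, so ~~[]s is false.
Satisfying worlds: {a, b, d}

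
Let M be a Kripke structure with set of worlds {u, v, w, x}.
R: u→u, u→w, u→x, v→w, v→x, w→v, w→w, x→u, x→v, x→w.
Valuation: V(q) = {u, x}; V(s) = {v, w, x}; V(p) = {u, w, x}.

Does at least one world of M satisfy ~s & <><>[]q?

Recall that []ψ holds at a world iff ψ holds at every accessible world, and <>ψ holds iff ψ holds at some accessible world.
Let φ = ~s & <><>[]q. Evaluate φ at each world:
  u (successors {u, w, x}): φ is false.
  v (successors {w, x}): φ is false.
  w (successors {v, w}): φ is false.
  x (successors {u, v, w}): φ is false.
For instance, at x:
  At x: ~s is false, <><>[]q is false, so ~s & <><>[]q is false.
    At x: <><>[]q requires <>[]q at some successor in {u, v, w}.
      At u: <>[]q is false.
      At v: <>[]q is false.
      At w: <>[]q is false.
    So <><>[]q is false at x.

No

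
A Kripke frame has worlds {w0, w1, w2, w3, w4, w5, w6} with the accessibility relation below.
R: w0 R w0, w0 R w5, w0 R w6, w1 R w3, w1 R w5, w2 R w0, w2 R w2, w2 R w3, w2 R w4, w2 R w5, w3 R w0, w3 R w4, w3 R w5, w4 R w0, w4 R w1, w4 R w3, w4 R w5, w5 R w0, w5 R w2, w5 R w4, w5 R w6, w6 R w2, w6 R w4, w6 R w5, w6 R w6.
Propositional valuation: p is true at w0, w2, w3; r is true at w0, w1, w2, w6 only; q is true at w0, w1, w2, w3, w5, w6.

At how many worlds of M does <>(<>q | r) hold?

7

Let φ = <>(<>q | r). Evaluate φ at each world:
  w0 (successors {w0, w5, w6}): φ is true.
  w1 (successors {w3, w5}): φ is true.
  w2 (successors {w0, w2, w3, w4, w5}): φ is true.
  w3 (successors {w0, w4, w5}): φ is true.
  w4 (successors {w0, w1, w3, w5}): φ is true.
  w5 (successors {w0, w2, w4, w6}): φ is true.
  w6 (successors {w2, w4, w5, w6}): φ is true.
For instance, at w6:
  At w6: <>(<>q | r) requires <>q | r at some successor in {w2, w4, w5, w6}.
    <>q | r holds at w2, so <>(<>q | r) is true at w6.
      At w2: <>q is true, r is true, so <>q | r is true.
Satisfying worlds: {w0, w1, w2, w3, w4, w5, w6}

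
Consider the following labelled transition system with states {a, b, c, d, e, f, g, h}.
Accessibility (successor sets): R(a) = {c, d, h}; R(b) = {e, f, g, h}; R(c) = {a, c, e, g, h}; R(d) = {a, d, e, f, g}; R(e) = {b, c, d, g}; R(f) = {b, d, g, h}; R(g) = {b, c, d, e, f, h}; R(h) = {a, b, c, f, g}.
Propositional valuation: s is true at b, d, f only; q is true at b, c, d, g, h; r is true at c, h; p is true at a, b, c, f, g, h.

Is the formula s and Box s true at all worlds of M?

Let φ = s and Box s. Evaluate φ at each world:
  a (successors {c, d, h}): φ is false.
  b (successors {e, f, g, h}): φ is false.
  c (successors {a, c, e, g, h}): φ is false.
  d (successors {a, d, e, f, g}): φ is false.
  e (successors {b, c, d, g}): φ is false.
  f (successors {b, d, g, h}): φ is false.
  g (successors {b, c, d, e, f, h}): φ is false.
  h (successors {a, b, c, f, g}): φ is false.
Detail at a (counterexample):
  At a: s is false, Box s is false, so s and Box s is false.
    At a: Box s requires s at every successor {c, d, h}.
      s fails at c, so Box s is false at a.

No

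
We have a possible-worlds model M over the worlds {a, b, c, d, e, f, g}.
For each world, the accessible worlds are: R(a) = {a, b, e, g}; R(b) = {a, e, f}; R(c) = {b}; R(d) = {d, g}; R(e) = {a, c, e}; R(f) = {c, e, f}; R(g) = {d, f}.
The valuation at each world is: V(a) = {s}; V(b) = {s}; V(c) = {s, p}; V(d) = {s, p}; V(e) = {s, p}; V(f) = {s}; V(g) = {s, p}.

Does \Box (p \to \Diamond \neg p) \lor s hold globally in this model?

Yes

Recall that \Box ψ holds at a world iff ψ holds at every accessible world, and \Diamond ψ holds iff ψ holds at some accessible world.
Let φ = \Box (p \to \Diamond \neg p) \lor s. Evaluate φ at each world:
  a (successors {a, b, e, g}): φ is true.
  b (successors {a, e, f}): φ is true.
  c (successors {b}): φ is true.
  d (successors {d, g}): φ is true.
  e (successors {a, c, e}): φ is true.
  f (successors {c, e, f}): φ is true.
  g (successors {d, f}): φ is true.
For instance, at a:
  At a: \Box (p \to \Diamond \neg p) is true, s is true, so \Box (p \to \Diamond \neg p) \lor s is true.
    At a: \Box (p \to \Diamond \neg p) requires p \to \Diamond \neg p at every successor {a, b, e, g}.
      At a: p \to \Diamond \neg p is true.
      At b: p \to \Diamond \neg p is true.
      At e: p \to \Diamond \neg p is true.
      At g: p \to \Diamond \neg p is true.
    So \Box (p \to \Diamond \neg p) is true at a.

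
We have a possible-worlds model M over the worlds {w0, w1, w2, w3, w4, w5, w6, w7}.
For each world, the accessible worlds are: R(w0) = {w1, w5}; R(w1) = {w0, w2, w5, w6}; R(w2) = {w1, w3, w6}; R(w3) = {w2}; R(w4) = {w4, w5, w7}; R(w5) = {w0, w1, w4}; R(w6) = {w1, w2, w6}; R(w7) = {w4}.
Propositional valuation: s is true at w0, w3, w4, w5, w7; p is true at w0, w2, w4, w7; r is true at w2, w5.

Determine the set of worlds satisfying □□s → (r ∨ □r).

Let φ = □□s → (r ∨ □r). Evaluate φ at each world:
  w0 (successors {w1, w5}): φ is true.
  w1 (successors {w0, w2, w5, w6}): φ is true.
  w2 (successors {w1, w3, w6}): φ is true.
  w3 (successors {w2}): φ is true.
  w4 (successors {w4, w5, w7}): φ is true.
  w5 (successors {w0, w1, w4}): φ is true.
  w6 (successors {w1, w2, w6}): φ is true.
  w7 (successors {w4}): φ is false.
For instance, at w0:
  At w0: □□s is false, r ∨ □r is false, so □□s → (r ∨ □r) is true.
    At w0: □□s requires □s at every successor {w1, w5}.
      □s fails at w1, so □□s is false at w0.
    At w0: r is false, □r is false, so r ∨ □r is false.
      At w0: □r requires r at every successor {w1, w5}.
        r fails at w1, so □r is false at w0.
Satisfying worlds: {w0, w1, w2, w3, w4, w5, w6}

w0, w1, w2, w3, w4, w5, w6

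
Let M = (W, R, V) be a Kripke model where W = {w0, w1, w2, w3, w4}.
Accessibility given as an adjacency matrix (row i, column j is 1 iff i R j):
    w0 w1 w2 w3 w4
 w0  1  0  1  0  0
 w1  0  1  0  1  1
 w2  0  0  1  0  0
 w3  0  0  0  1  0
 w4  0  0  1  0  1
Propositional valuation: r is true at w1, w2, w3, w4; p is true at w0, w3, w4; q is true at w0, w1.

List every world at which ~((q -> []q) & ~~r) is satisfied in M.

Let φ = ~((q -> []q) & ~~r). Evaluate φ at each world:
  w0 (successors {w0, w2}): φ is true.
  w1 (successors {w1, w3, w4}): φ is true.
  w2 (successors {w2}): φ is false.
  w3 (successors {w3}): φ is false.
  w4 (successors {w2, w4}): φ is false.
For instance, at w2:
  At w2: (q -> []q) & ~~r is true, so ~((q -> []q) & ~~r) is false.
    At w2: q -> []q is true, ~~r is true, so (q -> []q) & ~~r is true.
      At w2: q is false, []q is false, so q -> []q is true.
Satisfying worlds: {w0, w1}

w0, w1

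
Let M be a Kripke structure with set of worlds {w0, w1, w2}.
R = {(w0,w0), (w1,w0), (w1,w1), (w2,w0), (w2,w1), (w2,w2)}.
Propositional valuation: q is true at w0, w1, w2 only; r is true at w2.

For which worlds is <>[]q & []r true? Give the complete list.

none

Let φ = <>[]q & []r. Evaluate φ at each world:
  w0 (successors {w0}): φ is false.
  w1 (successors {w0, w1}): φ is false.
  w2 (successors {w0, w1, w2}): φ is false.
For instance, at w2:
  At w2: <>[]q is true, []r is false, so <>[]q & []r is false.
    At w2: <>[]q requires []q at some successor in {w0, w1, w2}.
      []q holds at w0, so <>[]q is true at w2.
    At w2: []r requires r at every successor {w0, w1, w2}.
      r fails at w0, so []r is false at w2.
Satisfying worlds: none.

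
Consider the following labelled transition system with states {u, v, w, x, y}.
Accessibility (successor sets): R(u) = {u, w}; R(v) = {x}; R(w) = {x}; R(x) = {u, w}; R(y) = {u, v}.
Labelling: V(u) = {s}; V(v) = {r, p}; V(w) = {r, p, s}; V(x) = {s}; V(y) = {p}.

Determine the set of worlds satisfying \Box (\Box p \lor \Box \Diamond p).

none

Let φ = \Box (\Box p \lor \Box \Diamond p). Evaluate φ at each world:
  u (successors {u, w}): φ is false.
  v (successors {x}): φ is false.
  w (successors {x}): φ is false.
  x (successors {u, w}): φ is false.
  y (successors {u, v}): φ is false.
For instance, at u:
  At u: \Box (\Box p \lor \Box \Diamond p) requires \Box p \lor \Box \Diamond p at every successor {u, w}.
    \Box p \lor \Box \Diamond p fails at u, so \Box (\Box p \lor \Box \Diamond p) is false at u.
      At u: \Box p is false, \Box \Diamond p is false, so \Box p \lor \Box \Diamond p is false.
Satisfying worlds: none.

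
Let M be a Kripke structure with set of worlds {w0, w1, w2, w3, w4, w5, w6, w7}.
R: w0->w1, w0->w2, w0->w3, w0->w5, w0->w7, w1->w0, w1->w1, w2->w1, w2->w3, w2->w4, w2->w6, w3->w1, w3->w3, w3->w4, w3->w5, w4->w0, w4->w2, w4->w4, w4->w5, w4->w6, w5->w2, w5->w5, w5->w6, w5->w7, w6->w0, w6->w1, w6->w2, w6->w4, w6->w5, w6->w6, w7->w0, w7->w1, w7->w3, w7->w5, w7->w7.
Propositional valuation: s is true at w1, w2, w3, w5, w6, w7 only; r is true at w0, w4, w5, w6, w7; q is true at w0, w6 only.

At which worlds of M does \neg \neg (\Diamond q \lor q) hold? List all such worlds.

w0, w1, w2, w4, w5, w6, w7

Recall that \Diamond ψ holds at a world iff ψ holds at some accessible world.
Let φ = \neg \neg (\Diamond q \lor q). Evaluate φ at each world:
  w0 (successors {w1, w2, w3, w5, w7}): φ is true.
  w1 (successors {w0, w1}): φ is true.
  w2 (successors {w1, w3, w4, w6}): φ is true.
  w3 (successors {w1, w3, w4, w5}): φ is false.
  w4 (successors {w0, w2, w4, w5, w6}): φ is true.
  w5 (successors {w2, w5, w6, w7}): φ is true.
  w6 (successors {w0, w1, w2, w4, w5, w6}): φ is true.
  w7 (successors {w0, w1, w3, w5, w7}): φ is true.
For instance, at w4:
  At w4: \neg (\Diamond q \lor q) is false, so \neg \neg (\Diamond q \lor q) is true.
    At w4: \Diamond q \lor q is true, so \neg (\Diamond q \lor q) is false.
      At w4: \Diamond q is true, q is false, so \Diamond q \lor q is true.
Satisfying worlds: {w0, w1, w2, w4, w5, w6, w7}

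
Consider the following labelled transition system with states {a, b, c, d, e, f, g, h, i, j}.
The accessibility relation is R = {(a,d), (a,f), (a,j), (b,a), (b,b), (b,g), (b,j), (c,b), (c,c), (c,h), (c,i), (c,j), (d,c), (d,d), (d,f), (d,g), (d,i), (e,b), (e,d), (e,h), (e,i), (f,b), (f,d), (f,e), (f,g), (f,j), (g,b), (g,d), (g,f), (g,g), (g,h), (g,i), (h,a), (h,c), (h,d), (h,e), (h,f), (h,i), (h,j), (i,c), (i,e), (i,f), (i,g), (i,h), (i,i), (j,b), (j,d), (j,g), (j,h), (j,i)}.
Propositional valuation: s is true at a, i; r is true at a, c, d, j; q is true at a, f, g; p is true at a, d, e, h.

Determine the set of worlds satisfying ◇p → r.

a, c, d, j

Recall that ◇ψ holds at a world iff ψ holds at some accessible world.
Let φ = ◇p → r. Evaluate φ at each world:
  a (successors {d, f, j}): φ is true.
  b (successors {a, b, g, j}): φ is false.
  c (successors {b, c, h, i, j}): φ is true.
  d (successors {c, d, f, g, i}): φ is true.
  e (successors {b, d, h, i}): φ is false.
  f (successors {b, d, e, g, j}): φ is false.
  g (successors {b, d, f, g, h, i}): φ is false.
  h (successors {a, c, d, e, f, i, j}): φ is false.
  i (successors {c, e, f, g, h, i}): φ is false.
  j (successors {b, d, g, h, i}): φ is true.
For instance, at h:
  At h: ◇p is true, r is false, so ◇p → r is false.
    At h: ◇p requires p at some successor in {a, c, d, e, f, i, j}.
      p holds at a, so ◇p is true at h.
Satisfying worlds: {a, c, d, j}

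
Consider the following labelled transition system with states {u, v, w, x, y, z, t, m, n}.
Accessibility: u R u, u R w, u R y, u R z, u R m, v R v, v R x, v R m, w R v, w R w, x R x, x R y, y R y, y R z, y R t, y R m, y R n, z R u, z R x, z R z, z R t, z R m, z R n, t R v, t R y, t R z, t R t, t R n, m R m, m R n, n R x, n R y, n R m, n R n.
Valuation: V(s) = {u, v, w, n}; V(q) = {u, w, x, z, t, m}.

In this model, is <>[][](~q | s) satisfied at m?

At m: <>[][](~q | s) requires [][](~q | s) at some successor in {m, n}.
  At m: [][](~q | s) is false.
  At n: [][](~q | s) is false.
So <>[][](~q | s) is false at m.

No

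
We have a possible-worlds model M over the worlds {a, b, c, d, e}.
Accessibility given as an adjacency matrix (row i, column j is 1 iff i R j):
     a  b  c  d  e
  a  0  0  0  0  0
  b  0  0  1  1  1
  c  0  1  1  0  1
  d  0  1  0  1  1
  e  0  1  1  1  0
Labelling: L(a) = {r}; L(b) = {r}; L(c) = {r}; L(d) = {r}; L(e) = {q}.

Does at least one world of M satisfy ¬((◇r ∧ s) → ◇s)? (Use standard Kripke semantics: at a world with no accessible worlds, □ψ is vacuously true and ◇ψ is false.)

Let φ = ¬((◇r ∧ s) → ◇s). Evaluate φ at each world:
  a (successors ∅): φ is false.
  b (successors {c, d, e}): φ is false.
  c (successors {b, c, e}): φ is false.
  d (successors {b, d, e}): φ is false.
  e (successors {b, c, d}): φ is false.
For instance, at c:
  At c: (◇r ∧ s) → ◇s is true, so ¬((◇r ∧ s) → ◇s) is false.
    At c: ◇r ∧ s is false, ◇s is false, so (◇r ∧ s) → ◇s is true.
      At c: ◇r is true, s is false, so ◇r ∧ s is false.
      At c: ◇s requires s at some successor in {b, c, e}.
        At b: s is false.
        At c: s is false.
        At e: s is false.
      So ◇s is false at c.

No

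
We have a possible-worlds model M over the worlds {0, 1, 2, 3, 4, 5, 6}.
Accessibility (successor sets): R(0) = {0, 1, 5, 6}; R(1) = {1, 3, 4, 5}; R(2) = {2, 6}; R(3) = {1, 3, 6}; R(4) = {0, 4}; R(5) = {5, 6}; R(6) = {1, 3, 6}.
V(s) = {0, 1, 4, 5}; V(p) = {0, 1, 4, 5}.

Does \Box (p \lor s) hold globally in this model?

No

Recall that \Box ψ holds at a world iff ψ holds at every accessible world, and \Diamond ψ holds iff ψ holds at some accessible world.
Let φ = \Box (p \lor s). Evaluate φ at each world:
  0 (successors {0, 1, 5, 6}): φ is false.
  1 (successors {1, 3, 4, 5}): φ is false.
  2 (successors {2, 6}): φ is false.
  3 (successors {1, 3, 6}): φ is false.
  4 (successors {0, 4}): φ is true.
  5 (successors {5, 6}): φ is false.
  6 (successors {1, 3, 6}): φ is false.
Detail at 0 (counterexample):
  At 0: \Box (p \lor s) requires p \lor s at every successor {0, 1, 5, 6}.
    p \lor s fails at 6, so \Box (p \lor s) is false at 0.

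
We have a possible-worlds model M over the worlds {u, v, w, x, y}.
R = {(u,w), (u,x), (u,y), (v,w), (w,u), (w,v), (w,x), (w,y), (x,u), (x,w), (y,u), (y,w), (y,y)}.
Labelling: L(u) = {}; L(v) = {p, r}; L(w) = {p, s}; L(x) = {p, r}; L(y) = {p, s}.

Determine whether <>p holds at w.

Yes

Recall that <>ψ holds at a world iff ψ holds at some accessible world.
At w: <>p requires p at some successor in {u, v, x, y}.
  p holds at v, so <>p is true at w.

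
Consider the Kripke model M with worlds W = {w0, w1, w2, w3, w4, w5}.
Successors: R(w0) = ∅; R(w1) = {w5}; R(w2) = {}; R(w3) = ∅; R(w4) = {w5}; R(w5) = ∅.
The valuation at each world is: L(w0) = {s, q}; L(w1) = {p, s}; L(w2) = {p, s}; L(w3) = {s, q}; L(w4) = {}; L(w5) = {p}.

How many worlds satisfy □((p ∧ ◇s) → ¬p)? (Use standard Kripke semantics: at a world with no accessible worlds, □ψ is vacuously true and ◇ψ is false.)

Let φ = □((p ∧ ◇s) → ¬p). Evaluate φ at each world:
  w0 (successors ∅): φ is true.
  w1 (successors {w5}): φ is true.
  w2 (successors ∅): φ is true.
  w3 (successors ∅): φ is true.
  w4 (successors {w5}): φ is true.
  w5 (successors ∅): φ is true.
For instance, at w4:
  At w4: □((p ∧ ◇s) → ¬p) requires (p ∧ ◇s) → ¬p at every successor {w5}.
      At w5: p ∧ ◇s is false, ¬p is false, so (p ∧ ◇s) → ¬p is true.
  So □((p ∧ ◇s) → ¬p) is true at w4.
Satisfying worlds: {w0, w1, w2, w3, w4, w5}

6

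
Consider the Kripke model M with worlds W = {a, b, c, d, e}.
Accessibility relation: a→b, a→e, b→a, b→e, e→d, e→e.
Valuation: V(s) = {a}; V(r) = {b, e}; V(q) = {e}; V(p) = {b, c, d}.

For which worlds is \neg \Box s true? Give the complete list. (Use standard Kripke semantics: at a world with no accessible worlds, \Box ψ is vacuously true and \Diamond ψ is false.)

Recall that \Box ψ holds at a world iff ψ holds at every accessible world, and \Diamond ψ holds iff ψ holds at some accessible world.
Let φ = \neg \Box s. Evaluate φ at each world:
  a (successors {b, e}): φ is true.
  b (successors {a, e}): φ is true.
  c (successors ∅): φ is false.
  d (successors ∅): φ is false.
  e (successors {d, e}): φ is true.
For instance, at b:
  At b: \Box s is false, so \neg \Box s is true.
    At b: \Box s requires s at every successor {a, e}.
      s fails at e, so \Box s is false at b.
Satisfying worlds: {a, b, e}

a, b, e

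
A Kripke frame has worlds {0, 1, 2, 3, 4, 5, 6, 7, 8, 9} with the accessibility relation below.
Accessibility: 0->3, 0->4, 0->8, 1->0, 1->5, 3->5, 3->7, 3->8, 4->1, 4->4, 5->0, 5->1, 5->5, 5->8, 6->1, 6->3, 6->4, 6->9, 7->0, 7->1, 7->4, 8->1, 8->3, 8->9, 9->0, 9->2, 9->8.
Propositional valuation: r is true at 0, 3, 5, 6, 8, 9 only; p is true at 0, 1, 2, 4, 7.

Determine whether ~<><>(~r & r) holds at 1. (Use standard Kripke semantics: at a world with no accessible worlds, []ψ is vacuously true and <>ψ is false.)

Yes

At 1: <><>(~r & r) is false, so ~<><>(~r & r) is true.
  At 1: <><>(~r & r) requires <>(~r & r) at some successor in {0, 5}.
    At 0: <>(~r & r) is false.
    At 5: <>(~r & r) is false.
  So <><>(~r & r) is false at 1.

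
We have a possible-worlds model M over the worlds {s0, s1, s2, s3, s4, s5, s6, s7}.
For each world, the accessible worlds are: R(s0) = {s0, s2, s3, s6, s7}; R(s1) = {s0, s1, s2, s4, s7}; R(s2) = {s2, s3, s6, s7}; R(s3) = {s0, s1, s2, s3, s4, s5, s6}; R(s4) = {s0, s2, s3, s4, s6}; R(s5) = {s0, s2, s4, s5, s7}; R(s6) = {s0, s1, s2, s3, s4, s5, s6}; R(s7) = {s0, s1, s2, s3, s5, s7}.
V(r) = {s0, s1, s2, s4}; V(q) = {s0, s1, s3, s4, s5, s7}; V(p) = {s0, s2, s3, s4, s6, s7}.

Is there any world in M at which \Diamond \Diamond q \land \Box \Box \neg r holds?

Recall that \Box ψ holds at a world iff ψ holds at every accessible world, and \Diamond ψ holds iff ψ holds at some accessible world.
Let φ = \Diamond \Diamond q \land \Box \Box \neg r. Evaluate φ at each world:
  s0 (successors {s0, s2, s3, s6, s7}): φ is false.
  s1 (successors {s0, s1, s2, s4, s7}): φ is false.
  s2 (successors {s2, s3, s6, s7}): φ is false.
  s3 (successors {s0, s1, s2, s3, s4, s5, s6}): φ is false.
  s4 (successors {s0, s2, s3, s4, s6}): φ is false.
  s5 (successors {s0, s2, s4, s5, s7}): φ is false.
  s6 (successors {s0, s1, s2, s3, s4, s5, s6}): φ is false.
  s7 (successors {s0, s1, s2, s3, s5, s7}): φ is false.
For instance, at s7:
  At s7: \Diamond \Diamond q is true, \Box \Box \neg r is false, so \Diamond \Diamond q \land \Box \Box \neg r is false.
    At s7: \Diamond \Diamond q requires \Diamond q at some successor in {s0, s1, s2, s3, s5, s7}.
      \Diamond q holds at s0, so \Diamond \Diamond q is true at s7.
    At s7: \Box \Box \neg r requires \Box \neg r at every successor {s0, s1, s2, s3, s5, s7}.
      \Box \neg r fails at s0, so \Box \Box \neg r is false at s7.

No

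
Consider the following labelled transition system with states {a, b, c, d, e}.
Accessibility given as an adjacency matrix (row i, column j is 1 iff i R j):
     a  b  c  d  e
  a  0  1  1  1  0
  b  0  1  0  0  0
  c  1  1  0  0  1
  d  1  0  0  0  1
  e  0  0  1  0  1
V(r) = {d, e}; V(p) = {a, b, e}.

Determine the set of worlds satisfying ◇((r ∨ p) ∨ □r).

a, b, c, d, e

Let φ = ◇((r ∨ p) ∨ □r). Evaluate φ at each world:
  a (successors {b, c, d}): φ is true.
  b (successors {b}): φ is true.
  c (successors {a, b, e}): φ is true.
  d (successors {a, e}): φ is true.
  e (successors {c, e}): φ is true.
For instance, at b:
  At b: ◇((r ∨ p) ∨ □r) requires (r ∨ p) ∨ □r at some successor in {b}.
    (r ∨ p) ∨ □r holds at b, so ◇((r ∨ p) ∨ □r) is true at b.
      At b: r ∨ p is true, □r is false, so (r ∨ p) ∨ □r is true.
Satisfying worlds: {a, b, c, d, e}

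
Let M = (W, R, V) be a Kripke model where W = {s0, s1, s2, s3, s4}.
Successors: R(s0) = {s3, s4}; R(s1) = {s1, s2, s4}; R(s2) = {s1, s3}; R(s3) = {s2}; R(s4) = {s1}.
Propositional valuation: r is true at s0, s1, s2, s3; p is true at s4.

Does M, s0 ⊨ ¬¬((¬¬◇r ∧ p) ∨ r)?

Yes

At s0: ¬((¬¬◇r ∧ p) ∨ r) is false, so ¬¬((¬¬◇r ∧ p) ∨ r) is true.
  At s0: (¬¬◇r ∧ p) ∨ r is true, so ¬((¬¬◇r ∧ p) ∨ r) is false.
    At s0: ¬¬◇r ∧ p is false, r is true, so (¬¬◇r ∧ p) ∨ r is true.
      At s0: ¬¬◇r is true, p is false, so ¬¬◇r ∧ p is false.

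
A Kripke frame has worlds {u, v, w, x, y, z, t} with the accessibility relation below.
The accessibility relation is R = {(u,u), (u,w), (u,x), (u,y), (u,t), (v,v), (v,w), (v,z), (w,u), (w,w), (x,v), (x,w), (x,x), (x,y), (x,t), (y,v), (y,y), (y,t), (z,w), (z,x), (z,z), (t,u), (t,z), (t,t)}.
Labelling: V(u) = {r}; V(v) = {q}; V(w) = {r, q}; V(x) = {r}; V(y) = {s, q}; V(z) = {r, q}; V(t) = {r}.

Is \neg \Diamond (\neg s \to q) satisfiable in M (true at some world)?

Let φ = \neg \Diamond (\neg s \to q). Evaluate φ at each world:
  u (successors {u, w, x, y, t}): φ is false.
  v (successors {v, w, z}): φ is false.
  w (successors {u, w}): φ is false.
  x (successors {v, w, x, y, t}): φ is false.
  y (successors {v, y, t}): φ is false.
  z (successors {w, x, z}): φ is false.
  t (successors {u, z, t}): φ is false.
For instance, at u:
  At u: \Diamond (\neg s \to q) is true, so \neg \Diamond (\neg s \to q) is false.
    At u: \Diamond (\neg s \to q) requires \neg s \to q at some successor in {u, w, x, y, t}.
      \neg s \to q holds at w, so \Diamond (\neg s \to q) is true at u.

No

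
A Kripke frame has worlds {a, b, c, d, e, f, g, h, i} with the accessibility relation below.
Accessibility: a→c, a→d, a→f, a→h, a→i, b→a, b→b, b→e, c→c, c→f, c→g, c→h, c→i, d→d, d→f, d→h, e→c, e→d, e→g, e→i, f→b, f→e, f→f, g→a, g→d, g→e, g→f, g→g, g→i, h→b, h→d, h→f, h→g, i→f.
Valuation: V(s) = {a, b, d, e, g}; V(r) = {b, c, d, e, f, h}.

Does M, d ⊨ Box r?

Yes

At d: Box r requires r at every successor {d, f, h}.
  At d: r is true.
  At f: r is true.
  At h: r is true.
So Box r is true at d.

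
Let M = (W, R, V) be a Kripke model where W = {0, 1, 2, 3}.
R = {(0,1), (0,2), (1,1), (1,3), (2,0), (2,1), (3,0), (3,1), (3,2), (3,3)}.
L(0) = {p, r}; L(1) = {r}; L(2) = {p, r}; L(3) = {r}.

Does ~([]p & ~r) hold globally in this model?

Let φ = ~([]p & ~r). Evaluate φ at each world:
  0 (successors {1, 2}): φ is true.
  1 (successors {1, 3}): φ is true.
  2 (successors {0, 1}): φ is true.
  3 (successors {0, 1, 2, 3}): φ is true.
For instance, at 1:
  At 1: []p & ~r is false, so ~([]p & ~r) is true.
    At 1: []p is false, ~r is false, so []p & ~r is false.
      At 1: []p requires p at every successor {1, 3}.
        p fails at 1, so []p is false at 1.

Yes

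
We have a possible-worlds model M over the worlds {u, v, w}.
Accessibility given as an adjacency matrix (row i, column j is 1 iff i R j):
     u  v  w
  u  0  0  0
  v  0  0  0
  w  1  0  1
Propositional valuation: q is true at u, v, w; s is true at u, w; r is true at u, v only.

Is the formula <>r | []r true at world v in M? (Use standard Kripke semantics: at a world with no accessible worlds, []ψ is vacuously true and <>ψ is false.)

Yes

Recall that []ψ holds at a world iff ψ holds at every accessible world, and <>ψ holds iff ψ holds at some accessible world.
At v: <>r is false, []r is true, so <>r | []r is true.
  At v: no accessible worlds, so <>r is false.
  At v: no accessible worlds, so []r holds vacuously.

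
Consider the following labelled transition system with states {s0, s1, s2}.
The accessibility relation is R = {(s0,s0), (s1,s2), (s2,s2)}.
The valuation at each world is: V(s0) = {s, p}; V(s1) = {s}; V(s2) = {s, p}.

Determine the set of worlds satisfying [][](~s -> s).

Let φ = [][](~s -> s). Evaluate φ at each world:
  s0 (successors {s0}): φ is true.
  s1 (successors {s2}): φ is true.
  s2 (successors {s2}): φ is true.
For instance, at s0:
  At s0: [][](~s -> s) requires [](~s -> s) at every successor {s0}.
      At s0: [](~s -> s) requires ~s -> s at every successor {s0}.
        At s0: ~s -> s is true.
      So [](~s -> s) is true at s0.
  So [][](~s -> s) is true at s0.
Satisfying worlds: {s0, s1, s2}

s0, s1, s2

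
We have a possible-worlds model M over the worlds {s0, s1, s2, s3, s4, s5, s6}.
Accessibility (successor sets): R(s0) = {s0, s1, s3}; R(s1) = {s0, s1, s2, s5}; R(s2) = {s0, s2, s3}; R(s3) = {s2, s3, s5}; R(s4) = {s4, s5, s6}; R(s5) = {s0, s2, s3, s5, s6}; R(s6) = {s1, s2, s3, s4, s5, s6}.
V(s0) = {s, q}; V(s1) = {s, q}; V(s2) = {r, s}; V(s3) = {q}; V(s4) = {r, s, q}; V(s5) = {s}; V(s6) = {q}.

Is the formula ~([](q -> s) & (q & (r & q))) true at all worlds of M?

Yes

Recall that []ψ holds at a world iff ψ holds at every accessible world, and <>ψ holds iff ψ holds at some accessible world.
Let φ = ~([](q -> s) & (q & (r & q))). Evaluate φ at each world:
  s0 (successors {s0, s1, s3}): φ is true.
  s1 (successors {s0, s1, s2, s5}): φ is true.
  s2 (successors {s0, s2, s3}): φ is true.
  s3 (successors {s2, s3, s5}): φ is true.
  s4 (successors {s4, s5, s6}): φ is true.
  s5 (successors {s0, s2, s3, s5, s6}): φ is true.
  s6 (successors {s1, s2, s3, s4, s5, s6}): φ is true.
For instance, at s1:
  At s1: [](q -> s) & (q & (r & q)) is false, so ~([](q -> s) & (q & (r & q))) is true.
    At s1: [](q -> s) is true, q & (r & q) is false, so [](q -> s) & (q & (r & q)) is false.
      At s1: [](q -> s) requires q -> s at every successor {s0, s1, s2, s5}.
        At s0: q -> s is true.
        At s1: q -> s is true.
        At s2: q -> s is true.
        At s5: q -> s is true.
      So [](q -> s) is true at s1.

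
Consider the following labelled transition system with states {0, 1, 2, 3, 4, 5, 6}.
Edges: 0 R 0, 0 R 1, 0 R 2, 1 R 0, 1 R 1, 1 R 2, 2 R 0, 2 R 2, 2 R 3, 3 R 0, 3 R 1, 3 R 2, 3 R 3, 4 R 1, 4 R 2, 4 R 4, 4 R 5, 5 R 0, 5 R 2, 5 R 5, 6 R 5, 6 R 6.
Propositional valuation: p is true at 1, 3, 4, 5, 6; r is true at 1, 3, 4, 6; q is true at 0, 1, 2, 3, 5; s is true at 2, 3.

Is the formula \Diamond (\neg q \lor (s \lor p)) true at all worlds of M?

Yes

Let φ = \Diamond (\neg q \lor (s \lor p)). Evaluate φ at each world:
  0 (successors {0, 1, 2}): φ is true.
  1 (successors {0, 1, 2}): φ is true.
  2 (successors {0, 2, 3}): φ is true.
  3 (successors {0, 1, 2, 3}): φ is true.
  4 (successors {1, 2, 4, 5}): φ is true.
  5 (successors {0, 2, 5}): φ is true.
  6 (successors {5, 6}): φ is true.
For instance, at 5:
  At 5: \Diamond (\neg q \lor (s \lor p)) requires \neg q \lor (s \lor p) at some successor in {0, 2, 5}.
    \neg q \lor (s \lor p) holds at 2, so \Diamond (\neg q \lor (s \lor p)) is true at 5.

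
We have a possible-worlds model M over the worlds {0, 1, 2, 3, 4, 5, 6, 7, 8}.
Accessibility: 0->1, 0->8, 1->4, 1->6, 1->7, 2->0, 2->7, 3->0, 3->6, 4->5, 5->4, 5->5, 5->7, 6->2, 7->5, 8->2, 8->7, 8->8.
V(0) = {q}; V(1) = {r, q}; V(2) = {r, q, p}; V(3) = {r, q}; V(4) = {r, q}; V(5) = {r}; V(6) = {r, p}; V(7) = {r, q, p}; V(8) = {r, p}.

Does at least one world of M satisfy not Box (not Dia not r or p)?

No

Let φ = not Box (not Dia not r or p). Evaluate φ at each world:
  0 (successors {1, 8}): φ is false.
  1 (successors {4, 6, 7}): φ is false.
  2 (successors {0, 7}): φ is false.
  3 (successors {0, 6}): φ is false.
  4 (successors {5}): φ is false.
  5 (successors {4, 5, 7}): φ is false.
  6 (successors {2}): φ is false.
  7 (successors {5}): φ is false.
  8 (successors {2, 7, 8}): φ is false.
For instance, at 0:
  At 0: Box (not Dia not r or p) is true, so not Box (not Dia not r or p) is false.
    At 0: Box (not Dia not r or p) requires not Dia not r or p at every successor {1, 8}.
      At 1: not Dia not r or p is true.
      At 8: not Dia not r or p is true.
    So Box (not Dia not r or p) is true at 0.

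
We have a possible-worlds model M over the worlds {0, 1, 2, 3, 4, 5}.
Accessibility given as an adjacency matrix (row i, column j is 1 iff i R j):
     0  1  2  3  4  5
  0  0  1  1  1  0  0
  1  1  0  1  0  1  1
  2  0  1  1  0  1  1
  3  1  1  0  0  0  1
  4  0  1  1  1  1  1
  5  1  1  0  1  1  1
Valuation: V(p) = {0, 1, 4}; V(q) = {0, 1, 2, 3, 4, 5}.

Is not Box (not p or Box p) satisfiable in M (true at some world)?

Yes

Let φ = not Box (not p or Box p). Evaluate φ at each world:
  0 (successors {1, 2, 3}): φ is true.
  1 (successors {0, 2, 4, 5}): φ is true.
  2 (successors {1, 2, 4, 5}): φ is true.
  3 (successors {0, 1, 5}): φ is true.
  4 (successors {1, 2, 3, 4, 5}): φ is true.
  5 (successors {0, 1, 3, 4, 5}): φ is true.
Detail at 0 (witness):
  At 0: Box (not p or Box p) is false, so not Box (not p or Box p) is true.
    At 0: Box (not p or Box p) requires not p or Box p at every successor {1, 2, 3}.
      not p or Box p fails at 1, so Box (not p or Box p) is false at 0.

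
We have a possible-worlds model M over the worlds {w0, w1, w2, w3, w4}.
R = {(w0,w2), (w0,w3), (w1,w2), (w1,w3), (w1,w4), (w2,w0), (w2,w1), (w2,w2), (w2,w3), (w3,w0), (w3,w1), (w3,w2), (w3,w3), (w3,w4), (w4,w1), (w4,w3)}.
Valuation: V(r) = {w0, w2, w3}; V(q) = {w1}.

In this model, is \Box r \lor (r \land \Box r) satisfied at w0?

Yes

At w0: \Box r is true, r \land \Box r is true, so \Box r \lor (r \land \Box r) is true.
  At w0: \Box r requires r at every successor {w2, w3}.
    At w2: r is true.
    At w3: r is true.
  So \Box r is true at w0.
  At w0: r is true, \Box r is true, so r \land \Box r is true.
    At w0: \Box r requires r at every successor {w2, w3}.
      At w2: r is true.
      At w3: r is true.
    So \Box r is true at w0.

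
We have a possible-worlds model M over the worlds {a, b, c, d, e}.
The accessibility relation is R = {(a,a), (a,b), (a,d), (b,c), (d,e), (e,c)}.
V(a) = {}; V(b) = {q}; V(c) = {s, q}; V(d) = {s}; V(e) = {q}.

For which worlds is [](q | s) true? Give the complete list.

Let φ = [](q | s). Evaluate φ at each world:
  a (successors {a, b, d}): φ is false.
  b (successors {c}): φ is true.
  c (successors ∅): φ is true.
  d (successors {e}): φ is true.
  e (successors {c}): φ is true.
For instance, at a:
  At a: [](q | s) requires q | s at every successor {a, b, d}.
    q | s fails at a, so [](q | s) is false at a.
Satisfying worlds: {b, c, d, e}

b, c, d, e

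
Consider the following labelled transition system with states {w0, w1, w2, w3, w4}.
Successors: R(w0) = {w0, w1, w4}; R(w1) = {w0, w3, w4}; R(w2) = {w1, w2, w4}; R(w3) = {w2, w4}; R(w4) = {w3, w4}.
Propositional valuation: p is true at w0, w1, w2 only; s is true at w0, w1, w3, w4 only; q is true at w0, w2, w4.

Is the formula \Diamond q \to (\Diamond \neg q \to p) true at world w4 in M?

At w4: \Diamond q is true, \Diamond \neg q \to p is false, so \Diamond q \to (\Diamond \neg q \to p) is false.
  At w4: \Diamond q requires q at some successor in {w3, w4}.
    q holds at w4, so \Diamond q is true at w4.
  At w4: \Diamond \neg q is true, p is false, so \Diamond \neg q \to p is false.
    At w4: \Diamond \neg q requires \neg q at some successor in {w3, w4}.
      \neg q holds at w3, so \Diamond \neg q is true at w4.

No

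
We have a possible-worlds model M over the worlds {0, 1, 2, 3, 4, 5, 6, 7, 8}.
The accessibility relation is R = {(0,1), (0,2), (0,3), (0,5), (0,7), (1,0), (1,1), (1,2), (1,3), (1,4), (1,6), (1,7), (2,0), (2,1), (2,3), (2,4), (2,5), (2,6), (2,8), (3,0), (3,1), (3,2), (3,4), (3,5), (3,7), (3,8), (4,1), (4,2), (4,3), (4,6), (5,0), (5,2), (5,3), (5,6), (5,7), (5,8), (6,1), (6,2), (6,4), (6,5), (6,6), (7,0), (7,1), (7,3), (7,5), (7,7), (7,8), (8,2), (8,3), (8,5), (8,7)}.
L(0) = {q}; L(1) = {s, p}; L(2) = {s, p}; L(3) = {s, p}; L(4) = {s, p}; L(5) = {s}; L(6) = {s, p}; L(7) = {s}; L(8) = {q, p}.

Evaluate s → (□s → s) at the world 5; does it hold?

At 5: s is true, □s → s is true, so s → (□s → s) is true.
  At 5: □s is false, s is true, so □s → s is true.
    At 5: □s requires s at every successor {0, 2, 3, 6, 7, 8}.
      s fails at 0, so □s is false at 5.

Yes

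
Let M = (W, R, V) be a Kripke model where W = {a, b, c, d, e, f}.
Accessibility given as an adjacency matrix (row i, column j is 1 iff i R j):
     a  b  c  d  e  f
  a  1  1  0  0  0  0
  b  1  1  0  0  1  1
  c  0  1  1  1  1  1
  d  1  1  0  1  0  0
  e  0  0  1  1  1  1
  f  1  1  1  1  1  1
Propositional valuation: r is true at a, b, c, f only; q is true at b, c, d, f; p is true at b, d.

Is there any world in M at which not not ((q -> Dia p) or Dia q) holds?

Let φ = not not ((q -> Dia p) or Dia q). Evaluate φ at each world:
  a (successors {a, b}): φ is true.
  b (successors {a, b, e, f}): φ is true.
  c (successors {b, c, d, e, f}): φ is true.
  d (successors {a, b, d}): φ is true.
  e (successors {c, d, e, f}): φ is true.
  f (successors {a, b, c, d, e, f}): φ is true.
Detail at a (witness):
  At a: not ((q -> Dia p) or Dia q) is false, so not not ((q -> Dia p) or Dia q) is true.
    At a: (q -> Dia p) or Dia q is true, so not ((q -> Dia p) or Dia q) is false.
      At a: q -> Dia p is true, Dia q is true, so (q -> Dia p) or Dia q is true.

Yes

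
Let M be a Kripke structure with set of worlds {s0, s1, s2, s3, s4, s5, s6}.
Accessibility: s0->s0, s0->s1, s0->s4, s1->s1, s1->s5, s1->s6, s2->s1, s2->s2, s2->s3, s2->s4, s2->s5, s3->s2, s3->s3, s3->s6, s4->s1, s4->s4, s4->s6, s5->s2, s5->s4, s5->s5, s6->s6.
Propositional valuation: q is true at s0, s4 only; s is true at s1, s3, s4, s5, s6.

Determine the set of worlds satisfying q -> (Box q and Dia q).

Recall that Box ψ holds at a world iff ψ holds at every accessible world, and Dia ψ holds iff ψ holds at some accessible world.
Let φ = q -> (Box q and Dia q). Evaluate φ at each world:
  s0 (successors {s0, s1, s4}): φ is false.
  s1 (successors {s1, s5, s6}): φ is true.
  s2 (successors {s1, s2, s3, s4, s5}): φ is true.
  s3 (successors {s2, s3, s6}): φ is true.
  s4 (successors {s1, s4, s6}): φ is false.
  s5 (successors {s2, s4, s5}): φ is true.
  s6 (successors {s6}): φ is true.
For instance, at s6:
  At s6: q is false, Box q and Dia q is false, so q -> (Box q and Dia q) is true.
    At s6: Box q is false, Dia q is false, so Box q and Dia q is false.
      At s6: Box q requires q at every successor {s6}.
        q fails at s6, so Box q is false at s6.
      At s6: Dia q requires q at some successor in {s6}.
        At s6: q is false.
      So Dia q is false at s6.
Satisfying worlds: {s1, s2, s3, s5, s6}

s1, s2, s3, s5, s6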